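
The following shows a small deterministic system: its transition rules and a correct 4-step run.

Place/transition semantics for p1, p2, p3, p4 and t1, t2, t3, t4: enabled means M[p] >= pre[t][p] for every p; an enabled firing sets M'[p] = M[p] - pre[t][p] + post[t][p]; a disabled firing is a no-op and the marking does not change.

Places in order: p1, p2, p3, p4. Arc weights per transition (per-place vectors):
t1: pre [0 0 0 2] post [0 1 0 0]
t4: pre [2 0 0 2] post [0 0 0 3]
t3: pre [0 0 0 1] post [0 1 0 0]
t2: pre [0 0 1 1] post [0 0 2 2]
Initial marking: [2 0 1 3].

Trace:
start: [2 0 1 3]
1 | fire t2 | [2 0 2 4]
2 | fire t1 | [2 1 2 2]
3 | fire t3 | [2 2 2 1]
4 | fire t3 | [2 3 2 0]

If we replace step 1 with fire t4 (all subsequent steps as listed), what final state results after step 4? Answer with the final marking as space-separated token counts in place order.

(re-executing from step 1 with the substitution; state before step 1: [2 0 1 3])
1 | fire t4 | [0 0 1 4]
2 | fire t1 | [0 1 1 2]
3 | fire t3 | [0 2 1 1]
4 | fire t3 | [0 3 1 0]

0 3 1 0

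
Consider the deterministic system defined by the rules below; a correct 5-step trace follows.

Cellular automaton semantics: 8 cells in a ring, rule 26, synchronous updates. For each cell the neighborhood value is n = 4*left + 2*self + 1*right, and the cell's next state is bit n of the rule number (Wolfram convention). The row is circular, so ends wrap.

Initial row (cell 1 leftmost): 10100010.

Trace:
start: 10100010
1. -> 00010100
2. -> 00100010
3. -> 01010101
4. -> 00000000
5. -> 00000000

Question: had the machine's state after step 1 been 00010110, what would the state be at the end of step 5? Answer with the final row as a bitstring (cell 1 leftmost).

01100001

state after step 1 := 00010110
2. -> 00100101
3. -> 11011000
4. -> 10010101
5. -> 01100001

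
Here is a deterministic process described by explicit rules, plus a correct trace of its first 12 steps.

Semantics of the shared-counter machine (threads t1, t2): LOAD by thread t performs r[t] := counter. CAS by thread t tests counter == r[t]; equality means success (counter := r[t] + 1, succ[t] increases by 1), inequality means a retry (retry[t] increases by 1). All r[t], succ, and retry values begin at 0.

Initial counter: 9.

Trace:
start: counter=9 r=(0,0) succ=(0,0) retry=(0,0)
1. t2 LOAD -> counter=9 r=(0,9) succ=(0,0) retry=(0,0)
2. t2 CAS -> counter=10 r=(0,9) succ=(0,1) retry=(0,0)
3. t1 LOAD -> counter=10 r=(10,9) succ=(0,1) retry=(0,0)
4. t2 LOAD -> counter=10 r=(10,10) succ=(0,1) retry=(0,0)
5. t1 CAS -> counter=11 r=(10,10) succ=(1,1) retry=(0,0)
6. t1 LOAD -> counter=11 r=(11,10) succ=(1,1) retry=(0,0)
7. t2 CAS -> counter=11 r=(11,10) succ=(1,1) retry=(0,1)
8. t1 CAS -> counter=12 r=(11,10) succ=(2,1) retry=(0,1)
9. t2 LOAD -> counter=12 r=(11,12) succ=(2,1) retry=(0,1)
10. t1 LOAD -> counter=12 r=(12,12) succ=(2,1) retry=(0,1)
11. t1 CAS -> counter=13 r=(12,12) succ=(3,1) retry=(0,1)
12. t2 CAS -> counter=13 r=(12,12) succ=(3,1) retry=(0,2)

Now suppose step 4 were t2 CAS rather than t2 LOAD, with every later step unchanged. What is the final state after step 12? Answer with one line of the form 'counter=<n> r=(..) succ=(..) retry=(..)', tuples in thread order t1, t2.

counter=13 r=(12,12) succ=(3,1) retry=(0,3)

(re-executing from step 4 with the substitution; state before step 4: counter=10 r=(10,9) succ=(0,1) retry=(0,0))
4. t2 CAS -> counter=10 r=(10,9) succ=(0,1) retry=(0,1)
5. t1 CAS -> counter=11 r=(10,9) succ=(1,1) retry=(0,1)
6. t1 LOAD -> counter=11 r=(11,9) succ=(1,1) retry=(0,1)
7. t2 CAS -> counter=11 r=(11,9) succ=(1,1) retry=(0,2)
8. t1 CAS -> counter=12 r=(11,9) succ=(2,1) retry=(0,2)
9. t2 LOAD -> counter=12 r=(11,12) succ=(2,1) retry=(0,2)
10. t1 LOAD -> counter=12 r=(12,12) succ=(2,1) retry=(0,2)
11. t1 CAS -> counter=13 r=(12,12) succ=(3,1) retry=(0,2)
12. t2 CAS -> counter=13 r=(12,12) succ=(3,1) retry=(0,3)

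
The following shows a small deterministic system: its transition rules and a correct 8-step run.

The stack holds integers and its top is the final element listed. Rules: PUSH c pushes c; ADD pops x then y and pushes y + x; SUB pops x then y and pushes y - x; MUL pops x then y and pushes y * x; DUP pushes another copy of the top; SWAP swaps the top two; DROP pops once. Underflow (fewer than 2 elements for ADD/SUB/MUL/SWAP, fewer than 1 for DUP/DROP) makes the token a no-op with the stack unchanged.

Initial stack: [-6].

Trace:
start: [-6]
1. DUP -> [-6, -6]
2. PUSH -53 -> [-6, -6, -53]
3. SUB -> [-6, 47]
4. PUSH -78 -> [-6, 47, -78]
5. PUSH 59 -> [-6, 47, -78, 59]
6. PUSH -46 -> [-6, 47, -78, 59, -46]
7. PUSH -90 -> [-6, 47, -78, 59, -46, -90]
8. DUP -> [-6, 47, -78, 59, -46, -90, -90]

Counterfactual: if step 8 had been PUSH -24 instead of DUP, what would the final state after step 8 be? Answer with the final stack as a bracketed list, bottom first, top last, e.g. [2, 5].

(re-executing from step 8 with the substitution; state before step 8: [-6, 47, -78, 59, -46, -90])
8. PUSH -24 -> [-6, 47, -78, 59, -46, -90, -24]

[-6, 47, -78, 59, -46, -90, -24]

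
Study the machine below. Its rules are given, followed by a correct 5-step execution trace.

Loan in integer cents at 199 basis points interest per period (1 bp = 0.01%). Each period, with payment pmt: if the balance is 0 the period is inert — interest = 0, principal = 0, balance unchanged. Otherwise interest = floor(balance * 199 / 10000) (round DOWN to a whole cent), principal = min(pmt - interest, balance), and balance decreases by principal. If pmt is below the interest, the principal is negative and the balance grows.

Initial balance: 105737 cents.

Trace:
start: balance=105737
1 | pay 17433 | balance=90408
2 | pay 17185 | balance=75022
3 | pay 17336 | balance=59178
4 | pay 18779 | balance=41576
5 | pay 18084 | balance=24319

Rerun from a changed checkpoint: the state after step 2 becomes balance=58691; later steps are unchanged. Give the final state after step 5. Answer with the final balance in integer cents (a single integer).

6994

state after step 2 := balance=58691
3 | pay 17336 | balance=42522
4 | pay 18779 | balance=24589
5 | pay 18084 | balance=6994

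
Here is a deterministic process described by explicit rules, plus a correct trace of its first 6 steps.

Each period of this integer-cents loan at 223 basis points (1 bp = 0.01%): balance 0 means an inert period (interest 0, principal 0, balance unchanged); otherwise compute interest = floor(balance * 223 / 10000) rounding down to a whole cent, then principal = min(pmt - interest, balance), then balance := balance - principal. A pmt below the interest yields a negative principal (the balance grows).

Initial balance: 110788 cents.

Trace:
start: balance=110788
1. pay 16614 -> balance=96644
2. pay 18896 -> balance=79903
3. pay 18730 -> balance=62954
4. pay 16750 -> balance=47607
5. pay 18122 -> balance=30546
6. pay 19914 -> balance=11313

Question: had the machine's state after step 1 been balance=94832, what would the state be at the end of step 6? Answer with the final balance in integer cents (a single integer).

state after step 1 := balance=94832
2. pay 18896 -> balance=78050
3. pay 18730 -> balance=61060
4. pay 16750 -> balance=45671
5. pay 18122 -> balance=28567
6. pay 19914 -> balance=9290

9290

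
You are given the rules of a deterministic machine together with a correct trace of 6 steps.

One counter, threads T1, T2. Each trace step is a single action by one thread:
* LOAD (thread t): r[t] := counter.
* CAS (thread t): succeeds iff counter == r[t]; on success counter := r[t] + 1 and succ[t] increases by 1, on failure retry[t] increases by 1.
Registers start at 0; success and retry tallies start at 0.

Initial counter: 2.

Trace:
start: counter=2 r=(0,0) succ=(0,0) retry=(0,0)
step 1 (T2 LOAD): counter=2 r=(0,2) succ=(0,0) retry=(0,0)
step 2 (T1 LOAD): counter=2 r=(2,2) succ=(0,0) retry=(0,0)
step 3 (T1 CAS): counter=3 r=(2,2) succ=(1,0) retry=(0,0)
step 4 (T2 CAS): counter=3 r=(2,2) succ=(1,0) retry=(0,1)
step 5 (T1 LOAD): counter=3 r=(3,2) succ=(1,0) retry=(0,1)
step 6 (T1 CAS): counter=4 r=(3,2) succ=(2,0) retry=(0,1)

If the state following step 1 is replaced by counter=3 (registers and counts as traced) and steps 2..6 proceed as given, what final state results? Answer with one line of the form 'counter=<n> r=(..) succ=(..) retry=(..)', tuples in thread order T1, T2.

counter=5 r=(4,2) succ=(2,0) retry=(0,1)

state after step 1 := counter=3 r=(0,2) succ=(0,0) retry=(0,0)
step 2 (T1 LOAD): counter=3 r=(3,2) succ=(0,0) retry=(0,0)
step 3 (T1 CAS): counter=4 r=(3,2) succ=(1,0) retry=(0,0)
step 4 (T2 CAS): counter=4 r=(3,2) succ=(1,0) retry=(0,1)
step 5 (T1 LOAD): counter=4 r=(4,2) succ=(1,0) retry=(0,1)
step 6 (T1 CAS): counter=5 r=(4,2) succ=(2,0) retry=(0,1)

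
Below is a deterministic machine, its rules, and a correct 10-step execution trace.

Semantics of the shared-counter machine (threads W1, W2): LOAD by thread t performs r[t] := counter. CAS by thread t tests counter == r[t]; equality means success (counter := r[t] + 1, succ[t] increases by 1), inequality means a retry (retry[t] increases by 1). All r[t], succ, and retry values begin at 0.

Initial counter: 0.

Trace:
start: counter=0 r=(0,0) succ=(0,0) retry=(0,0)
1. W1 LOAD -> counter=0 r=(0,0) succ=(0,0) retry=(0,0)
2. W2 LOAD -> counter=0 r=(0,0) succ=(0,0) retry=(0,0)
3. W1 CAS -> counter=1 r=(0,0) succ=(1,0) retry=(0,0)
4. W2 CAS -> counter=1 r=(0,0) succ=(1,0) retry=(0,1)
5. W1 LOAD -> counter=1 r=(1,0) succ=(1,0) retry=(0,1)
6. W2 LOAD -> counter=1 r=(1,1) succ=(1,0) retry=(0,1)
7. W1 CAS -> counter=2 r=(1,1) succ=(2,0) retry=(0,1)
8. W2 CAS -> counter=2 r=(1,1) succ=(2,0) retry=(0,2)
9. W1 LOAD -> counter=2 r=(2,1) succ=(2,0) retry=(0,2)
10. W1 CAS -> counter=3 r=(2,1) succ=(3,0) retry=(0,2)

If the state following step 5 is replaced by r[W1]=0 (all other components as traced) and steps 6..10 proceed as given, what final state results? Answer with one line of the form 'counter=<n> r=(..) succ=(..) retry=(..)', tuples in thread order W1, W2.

state after step 5 := counter=1 r=(0,0) succ=(1,0) retry=(0,1)
6. W2 LOAD -> counter=1 r=(0,1) succ=(1,0) retry=(0,1)
7. W1 CAS -> counter=1 r=(0,1) succ=(1,0) retry=(1,1)
8. W2 CAS -> counter=2 r=(0,1) succ=(1,1) retry=(1,1)
9. W1 LOAD -> counter=2 r=(2,1) succ=(1,1) retry=(1,1)
10. W1 CAS -> counter=3 r=(2,1) succ=(2,1) retry=(1,1)

counter=3 r=(2,1) succ=(2,1) retry=(1,1)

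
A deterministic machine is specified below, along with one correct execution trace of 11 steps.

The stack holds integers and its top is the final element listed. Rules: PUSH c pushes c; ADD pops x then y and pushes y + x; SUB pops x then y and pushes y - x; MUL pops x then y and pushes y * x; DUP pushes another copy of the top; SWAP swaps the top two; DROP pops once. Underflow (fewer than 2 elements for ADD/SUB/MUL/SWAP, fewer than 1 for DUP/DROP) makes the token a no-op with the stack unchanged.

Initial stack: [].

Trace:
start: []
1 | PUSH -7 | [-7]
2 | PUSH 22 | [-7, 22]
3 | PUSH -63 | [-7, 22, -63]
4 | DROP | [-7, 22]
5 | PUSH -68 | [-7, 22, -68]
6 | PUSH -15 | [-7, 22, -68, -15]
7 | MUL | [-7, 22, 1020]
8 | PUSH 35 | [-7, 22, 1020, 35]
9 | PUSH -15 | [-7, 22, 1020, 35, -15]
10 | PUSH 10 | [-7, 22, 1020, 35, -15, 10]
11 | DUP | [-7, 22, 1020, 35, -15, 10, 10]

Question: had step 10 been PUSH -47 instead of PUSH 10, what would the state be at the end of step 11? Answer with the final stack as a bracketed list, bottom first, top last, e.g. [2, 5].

(re-executing from step 10 with the substitution; state before step 10: [-7, 22, 1020, 35, -15])
10 | PUSH -47 | [-7, 22, 1020, 35, -15, -47]
11 | DUP | [-7, 22, 1020, 35, -15, -47, -47]

[-7, 22, 1020, 35, -15, -47, -47]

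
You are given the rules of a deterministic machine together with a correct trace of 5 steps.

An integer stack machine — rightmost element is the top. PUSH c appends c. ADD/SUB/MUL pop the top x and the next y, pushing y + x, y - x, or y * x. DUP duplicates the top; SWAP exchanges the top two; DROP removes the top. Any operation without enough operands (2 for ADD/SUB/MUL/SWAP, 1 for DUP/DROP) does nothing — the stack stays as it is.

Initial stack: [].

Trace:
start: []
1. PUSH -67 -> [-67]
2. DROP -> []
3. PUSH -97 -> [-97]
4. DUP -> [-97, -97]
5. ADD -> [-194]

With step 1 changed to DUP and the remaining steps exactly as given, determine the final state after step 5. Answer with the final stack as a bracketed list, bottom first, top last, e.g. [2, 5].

(re-executing from step 1 with the substitution; state before step 1: [])
1. DUP -> []
2. DROP -> []
3. PUSH -97 -> [-97]
4. DUP -> [-97, -97]
5. ADD -> [-194]

[-194]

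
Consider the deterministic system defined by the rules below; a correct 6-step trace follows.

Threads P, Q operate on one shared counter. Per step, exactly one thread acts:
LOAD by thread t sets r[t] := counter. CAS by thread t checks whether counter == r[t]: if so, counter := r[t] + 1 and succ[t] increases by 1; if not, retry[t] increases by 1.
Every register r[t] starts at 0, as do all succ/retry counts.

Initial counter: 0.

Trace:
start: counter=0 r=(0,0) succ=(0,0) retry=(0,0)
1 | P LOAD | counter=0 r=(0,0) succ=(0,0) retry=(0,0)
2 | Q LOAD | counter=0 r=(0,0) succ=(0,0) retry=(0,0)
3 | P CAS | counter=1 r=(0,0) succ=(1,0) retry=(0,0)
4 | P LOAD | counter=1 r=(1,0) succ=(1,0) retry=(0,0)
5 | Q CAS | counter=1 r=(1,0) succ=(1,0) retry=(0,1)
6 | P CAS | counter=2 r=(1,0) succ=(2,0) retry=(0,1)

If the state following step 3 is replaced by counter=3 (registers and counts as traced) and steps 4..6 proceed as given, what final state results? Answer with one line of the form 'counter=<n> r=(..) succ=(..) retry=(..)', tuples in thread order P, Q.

state after step 3 := counter=3 r=(0,0) succ=(1,0) retry=(0,0)
4 | P LOAD | counter=3 r=(3,0) succ=(1,0) retry=(0,0)
5 | Q CAS | counter=3 r=(3,0) succ=(1,0) retry=(0,1)
6 | P CAS | counter=4 r=(3,0) succ=(2,0) retry=(0,1)

counter=4 r=(3,0) succ=(2,0) retry=(0,1)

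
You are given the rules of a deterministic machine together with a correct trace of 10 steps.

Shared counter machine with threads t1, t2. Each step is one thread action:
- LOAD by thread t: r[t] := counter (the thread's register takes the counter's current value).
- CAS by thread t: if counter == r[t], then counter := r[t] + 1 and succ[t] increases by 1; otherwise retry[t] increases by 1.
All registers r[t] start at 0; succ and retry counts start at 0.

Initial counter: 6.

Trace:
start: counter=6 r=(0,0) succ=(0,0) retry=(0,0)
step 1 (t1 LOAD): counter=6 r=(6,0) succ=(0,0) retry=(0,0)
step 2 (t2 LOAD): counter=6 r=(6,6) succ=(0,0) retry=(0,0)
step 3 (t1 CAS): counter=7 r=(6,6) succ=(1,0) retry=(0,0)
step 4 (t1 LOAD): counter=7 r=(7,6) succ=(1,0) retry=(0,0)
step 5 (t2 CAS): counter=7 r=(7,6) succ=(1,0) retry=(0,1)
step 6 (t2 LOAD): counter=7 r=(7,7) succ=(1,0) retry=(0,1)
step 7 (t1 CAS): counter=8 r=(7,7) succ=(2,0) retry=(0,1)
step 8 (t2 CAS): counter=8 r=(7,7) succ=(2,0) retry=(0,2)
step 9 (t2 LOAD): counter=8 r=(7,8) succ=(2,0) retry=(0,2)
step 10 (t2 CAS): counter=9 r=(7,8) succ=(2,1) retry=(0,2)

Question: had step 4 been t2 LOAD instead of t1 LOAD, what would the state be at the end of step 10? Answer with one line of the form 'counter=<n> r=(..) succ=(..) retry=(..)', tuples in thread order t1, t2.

(re-executing from step 4 with the substitution; state before step 4: counter=7 r=(6,6) succ=(1,0) retry=(0,0))
step 4 (t2 LOAD): counter=7 r=(6,7) succ=(1,0) retry=(0,0)
step 5 (t2 CAS): counter=8 r=(6,7) succ=(1,1) retry=(0,0)
step 6 (t2 LOAD): counter=8 r=(6,8) succ=(1,1) retry=(0,0)
step 7 (t1 CAS): counter=8 r=(6,8) succ=(1,1) retry=(1,0)
step 8 (t2 CAS): counter=9 r=(6,8) succ=(1,2) retry=(1,0)
step 9 (t2 LOAD): counter=9 r=(6,9) succ=(1,2) retry=(1,0)
step 10 (t2 CAS): counter=10 r=(6,9) succ=(1,3) retry=(1,0)

counter=10 r=(6,9) succ=(1,3) retry=(1,0)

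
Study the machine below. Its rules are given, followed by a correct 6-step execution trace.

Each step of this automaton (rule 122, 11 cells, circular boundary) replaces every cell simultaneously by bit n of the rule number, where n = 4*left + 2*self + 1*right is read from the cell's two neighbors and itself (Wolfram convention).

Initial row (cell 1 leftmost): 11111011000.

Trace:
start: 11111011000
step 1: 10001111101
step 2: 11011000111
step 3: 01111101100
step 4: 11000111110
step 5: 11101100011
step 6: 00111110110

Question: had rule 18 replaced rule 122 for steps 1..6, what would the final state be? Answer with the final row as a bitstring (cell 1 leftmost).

10000001000

(re-executing steps 1..6 under rule 18; state before step 1: 11111011000)
step 1: 00000000101
step 2: 10000001000
step 3: 01000010101
step 4: 00100100000
step 5: 01011010000
step 6: 10000001000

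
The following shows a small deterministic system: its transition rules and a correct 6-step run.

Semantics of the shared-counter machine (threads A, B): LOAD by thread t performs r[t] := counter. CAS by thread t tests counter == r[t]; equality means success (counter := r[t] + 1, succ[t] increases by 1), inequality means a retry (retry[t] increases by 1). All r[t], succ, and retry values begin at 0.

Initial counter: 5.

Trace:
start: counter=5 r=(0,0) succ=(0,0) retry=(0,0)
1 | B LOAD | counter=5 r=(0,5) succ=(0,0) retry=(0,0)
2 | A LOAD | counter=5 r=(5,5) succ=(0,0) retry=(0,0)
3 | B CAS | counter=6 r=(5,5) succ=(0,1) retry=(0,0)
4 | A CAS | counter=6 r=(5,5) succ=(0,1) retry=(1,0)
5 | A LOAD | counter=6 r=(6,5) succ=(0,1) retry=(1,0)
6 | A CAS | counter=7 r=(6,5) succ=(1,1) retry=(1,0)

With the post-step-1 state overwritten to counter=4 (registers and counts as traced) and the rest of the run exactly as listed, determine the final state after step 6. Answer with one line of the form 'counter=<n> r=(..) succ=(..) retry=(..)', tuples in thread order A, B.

state after step 1 := counter=4 r=(0,5) succ=(0,0) retry=(0,0)
2 | A LOAD | counter=4 r=(4,5) succ=(0,0) retry=(0,0)
3 | B CAS | counter=4 r=(4,5) succ=(0,0) retry=(0,1)
4 | A CAS | counter=5 r=(4,5) succ=(1,0) retry=(0,1)
5 | A LOAD | counter=5 r=(5,5) succ=(1,0) retry=(0,1)
6 | A CAS | counter=6 r=(5,5) succ=(2,0) retry=(0,1)

counter=6 r=(5,5) succ=(2,0) retry=(0,1)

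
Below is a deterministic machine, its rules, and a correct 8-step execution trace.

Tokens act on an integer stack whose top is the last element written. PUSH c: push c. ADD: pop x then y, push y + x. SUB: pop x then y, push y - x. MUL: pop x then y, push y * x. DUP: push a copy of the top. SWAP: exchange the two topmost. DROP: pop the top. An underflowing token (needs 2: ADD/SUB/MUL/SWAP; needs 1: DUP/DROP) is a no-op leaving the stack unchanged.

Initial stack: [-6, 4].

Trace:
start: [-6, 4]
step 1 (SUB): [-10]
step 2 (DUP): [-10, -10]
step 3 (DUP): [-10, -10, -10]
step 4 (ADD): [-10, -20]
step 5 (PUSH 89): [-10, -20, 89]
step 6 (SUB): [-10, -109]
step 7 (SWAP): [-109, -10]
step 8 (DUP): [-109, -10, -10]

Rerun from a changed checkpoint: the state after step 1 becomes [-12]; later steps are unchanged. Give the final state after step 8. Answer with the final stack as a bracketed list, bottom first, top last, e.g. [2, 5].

state after step 1 := [-12]
step 2 (DUP): [-12, -12]
step 3 (DUP): [-12, -12, -12]
step 4 (ADD): [-12, -24]
step 5 (PUSH 89): [-12, -24, 89]
step 6 (SUB): [-12, -113]
step 7 (SWAP): [-113, -12]
step 8 (DUP): [-113, -12, -12]

[-113, -12, -12]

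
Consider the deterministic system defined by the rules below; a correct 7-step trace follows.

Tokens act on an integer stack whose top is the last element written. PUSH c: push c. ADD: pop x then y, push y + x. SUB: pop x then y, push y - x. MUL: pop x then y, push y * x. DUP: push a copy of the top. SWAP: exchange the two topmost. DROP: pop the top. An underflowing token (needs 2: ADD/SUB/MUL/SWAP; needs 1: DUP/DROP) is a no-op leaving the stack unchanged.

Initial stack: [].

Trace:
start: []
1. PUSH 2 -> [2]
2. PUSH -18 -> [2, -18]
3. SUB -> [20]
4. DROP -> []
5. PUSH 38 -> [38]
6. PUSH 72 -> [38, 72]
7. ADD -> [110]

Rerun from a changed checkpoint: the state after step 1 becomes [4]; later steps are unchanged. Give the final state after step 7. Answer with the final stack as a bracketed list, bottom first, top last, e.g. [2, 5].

[110]

state after step 1 := [4]
2. PUSH -18 -> [4, -18]
3. SUB -> [22]
4. DROP -> []
5. PUSH 38 -> [38]
6. PUSH 72 -> [38, 72]
7. ADD -> [110]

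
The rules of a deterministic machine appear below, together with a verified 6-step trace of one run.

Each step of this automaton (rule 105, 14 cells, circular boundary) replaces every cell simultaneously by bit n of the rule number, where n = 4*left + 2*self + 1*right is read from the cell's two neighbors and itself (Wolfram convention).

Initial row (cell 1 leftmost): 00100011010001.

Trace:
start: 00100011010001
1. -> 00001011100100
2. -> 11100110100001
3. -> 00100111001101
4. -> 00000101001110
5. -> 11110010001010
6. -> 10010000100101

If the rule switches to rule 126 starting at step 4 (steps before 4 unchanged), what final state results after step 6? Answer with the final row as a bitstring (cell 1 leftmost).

00001101100000

(re-executing steps 4..6 under rule 126; state before step 4: 00100111001101)
4. -> 11111101111111
5. -> 00000111000000
6. -> 00001101100000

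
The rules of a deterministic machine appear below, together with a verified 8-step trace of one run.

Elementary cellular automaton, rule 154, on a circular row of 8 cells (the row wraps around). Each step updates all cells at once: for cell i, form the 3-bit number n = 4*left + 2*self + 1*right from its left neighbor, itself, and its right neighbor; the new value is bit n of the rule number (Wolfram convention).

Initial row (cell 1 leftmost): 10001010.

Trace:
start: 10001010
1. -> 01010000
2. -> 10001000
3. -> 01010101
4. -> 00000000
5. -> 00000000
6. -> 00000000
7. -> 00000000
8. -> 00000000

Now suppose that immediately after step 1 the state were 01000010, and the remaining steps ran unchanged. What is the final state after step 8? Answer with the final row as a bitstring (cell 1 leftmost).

state after step 1 := 01000010
2. -> 10100101
3. -> 00011001
4. -> 10110110
5. -> 00100100
6. -> 01011010
7. -> 10010001
8. -> 01101011

01101011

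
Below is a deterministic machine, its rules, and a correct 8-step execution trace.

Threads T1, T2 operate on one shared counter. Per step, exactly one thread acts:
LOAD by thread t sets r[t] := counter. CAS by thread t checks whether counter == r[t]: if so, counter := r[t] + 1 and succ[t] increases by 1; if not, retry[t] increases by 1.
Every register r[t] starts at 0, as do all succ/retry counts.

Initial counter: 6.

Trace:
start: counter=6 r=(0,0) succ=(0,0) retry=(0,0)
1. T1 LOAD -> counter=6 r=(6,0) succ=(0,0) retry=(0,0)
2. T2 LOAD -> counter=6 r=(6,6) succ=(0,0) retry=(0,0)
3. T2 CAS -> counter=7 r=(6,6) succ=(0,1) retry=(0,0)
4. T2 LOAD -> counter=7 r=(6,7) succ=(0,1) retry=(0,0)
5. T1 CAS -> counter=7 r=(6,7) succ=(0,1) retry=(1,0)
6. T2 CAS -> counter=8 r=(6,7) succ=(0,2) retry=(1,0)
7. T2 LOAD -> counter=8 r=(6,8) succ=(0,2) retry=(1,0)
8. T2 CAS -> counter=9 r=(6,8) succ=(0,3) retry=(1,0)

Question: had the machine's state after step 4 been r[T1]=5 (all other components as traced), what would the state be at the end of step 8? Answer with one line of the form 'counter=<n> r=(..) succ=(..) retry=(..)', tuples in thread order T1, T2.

counter=9 r=(5,8) succ=(0,3) retry=(1,0)

state after step 4 := counter=7 r=(5,7) succ=(0,1) retry=(0,0)
5. T1 CAS -> counter=7 r=(5,7) succ=(0,1) retry=(1,0)
6. T2 CAS -> counter=8 r=(5,7) succ=(0,2) retry=(1,0)
7. T2 LOAD -> counter=8 r=(5,8) succ=(0,2) retry=(1,0)
8. T2 CAS -> counter=9 r=(5,8) succ=(0,3) retry=(1,0)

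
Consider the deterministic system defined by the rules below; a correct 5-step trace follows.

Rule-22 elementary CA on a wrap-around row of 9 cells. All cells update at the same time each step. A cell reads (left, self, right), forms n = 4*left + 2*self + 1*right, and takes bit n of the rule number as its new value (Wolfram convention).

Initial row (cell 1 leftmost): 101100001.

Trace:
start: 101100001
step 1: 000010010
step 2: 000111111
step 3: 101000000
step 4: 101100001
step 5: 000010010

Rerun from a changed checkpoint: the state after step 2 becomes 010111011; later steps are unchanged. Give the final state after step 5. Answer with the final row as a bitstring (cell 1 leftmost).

state after step 2 := 010111011
step 3: 010000000
step 4: 111000000
step 5: 000100001

000100001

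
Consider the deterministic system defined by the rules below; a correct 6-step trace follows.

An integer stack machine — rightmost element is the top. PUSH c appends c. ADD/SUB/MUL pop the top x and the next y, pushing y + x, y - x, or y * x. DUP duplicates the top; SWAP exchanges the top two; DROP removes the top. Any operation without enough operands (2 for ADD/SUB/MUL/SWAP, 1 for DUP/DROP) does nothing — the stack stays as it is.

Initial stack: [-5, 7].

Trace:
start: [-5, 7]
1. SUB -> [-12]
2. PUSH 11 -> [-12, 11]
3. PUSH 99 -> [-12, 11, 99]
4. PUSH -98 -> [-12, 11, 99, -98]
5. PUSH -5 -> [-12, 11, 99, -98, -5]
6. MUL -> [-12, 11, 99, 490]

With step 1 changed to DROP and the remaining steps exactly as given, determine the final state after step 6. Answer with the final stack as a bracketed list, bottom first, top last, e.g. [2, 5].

(re-executing from step 1 with the substitution; state before step 1: [-5, 7])
1. DROP -> [-5]
2. PUSH 11 -> [-5, 11]
3. PUSH 99 -> [-5, 11, 99]
4. PUSH -98 -> [-5, 11, 99, -98]
5. PUSH -5 -> [-5, 11, 99, -98, -5]
6. MUL -> [-5, 11, 99, 490]

[-5, 11, 99, 490]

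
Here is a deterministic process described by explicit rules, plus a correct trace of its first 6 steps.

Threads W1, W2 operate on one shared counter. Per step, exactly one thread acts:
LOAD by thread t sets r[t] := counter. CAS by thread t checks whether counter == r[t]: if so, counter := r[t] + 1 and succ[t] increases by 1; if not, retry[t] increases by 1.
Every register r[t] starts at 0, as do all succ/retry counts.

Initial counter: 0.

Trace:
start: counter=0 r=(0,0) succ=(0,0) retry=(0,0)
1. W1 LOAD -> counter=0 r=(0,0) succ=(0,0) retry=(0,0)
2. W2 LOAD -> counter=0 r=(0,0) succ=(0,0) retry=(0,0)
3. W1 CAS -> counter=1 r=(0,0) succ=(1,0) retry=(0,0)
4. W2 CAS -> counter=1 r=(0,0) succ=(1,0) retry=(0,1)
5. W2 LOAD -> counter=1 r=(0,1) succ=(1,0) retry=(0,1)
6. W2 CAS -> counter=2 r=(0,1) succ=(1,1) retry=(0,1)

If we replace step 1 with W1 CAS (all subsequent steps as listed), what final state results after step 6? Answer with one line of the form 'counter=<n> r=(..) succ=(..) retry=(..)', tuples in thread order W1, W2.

counter=3 r=(0,2) succ=(1,2) retry=(1,0)

(re-executing from step 1 with the substitution; state before step 1: counter=0 r=(0,0) succ=(0,0) retry=(0,0))
1. W1 CAS -> counter=1 r=(0,0) succ=(1,0) retry=(0,0)
2. W2 LOAD -> counter=1 r=(0,1) succ=(1,0) retry=(0,0)
3. W1 CAS -> counter=1 r=(0,1) succ=(1,0) retry=(1,0)
4. W2 CAS -> counter=2 r=(0,1) succ=(1,1) retry=(1,0)
5. W2 LOAD -> counter=2 r=(0,2) succ=(1,1) retry=(1,0)
6. W2 CAS -> counter=3 r=(0,2) succ=(1,2) retry=(1,0)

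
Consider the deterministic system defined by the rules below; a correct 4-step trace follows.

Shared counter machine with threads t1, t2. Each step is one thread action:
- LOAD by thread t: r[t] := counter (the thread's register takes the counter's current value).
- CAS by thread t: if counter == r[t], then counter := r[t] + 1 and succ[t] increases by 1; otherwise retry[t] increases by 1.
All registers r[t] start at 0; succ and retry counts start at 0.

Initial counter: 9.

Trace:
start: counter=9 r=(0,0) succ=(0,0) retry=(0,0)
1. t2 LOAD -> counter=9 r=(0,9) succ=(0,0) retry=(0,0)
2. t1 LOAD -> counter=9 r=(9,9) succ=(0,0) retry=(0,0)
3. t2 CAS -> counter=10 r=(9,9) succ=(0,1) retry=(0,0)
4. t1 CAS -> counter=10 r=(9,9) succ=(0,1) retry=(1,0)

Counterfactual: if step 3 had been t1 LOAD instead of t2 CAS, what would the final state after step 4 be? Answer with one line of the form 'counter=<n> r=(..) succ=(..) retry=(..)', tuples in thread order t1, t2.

counter=10 r=(9,9) succ=(1,0) retry=(0,0)

(re-executing from step 3 with the substitution; state before step 3: counter=9 r=(9,9) succ=(0,0) retry=(0,0))
3. t1 LOAD -> counter=9 r=(9,9) succ=(0,0) retry=(0,0)
4. t1 CAS -> counter=10 r=(9,9) succ=(1,0) retry=(0,0)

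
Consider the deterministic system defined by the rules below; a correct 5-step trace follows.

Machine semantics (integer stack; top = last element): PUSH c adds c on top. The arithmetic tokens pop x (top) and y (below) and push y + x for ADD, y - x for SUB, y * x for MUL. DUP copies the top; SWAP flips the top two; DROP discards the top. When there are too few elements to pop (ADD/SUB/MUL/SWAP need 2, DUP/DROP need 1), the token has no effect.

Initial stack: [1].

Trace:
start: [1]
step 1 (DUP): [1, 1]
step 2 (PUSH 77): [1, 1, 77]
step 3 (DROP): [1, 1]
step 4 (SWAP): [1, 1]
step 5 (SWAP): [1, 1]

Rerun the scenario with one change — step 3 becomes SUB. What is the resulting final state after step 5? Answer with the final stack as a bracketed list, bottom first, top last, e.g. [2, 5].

(re-executing from step 3 with the substitution; state before step 3: [1, 1, 77])
step 3 (SUB): [1, -76]
step 4 (SWAP): [-76, 1]
step 5 (SWAP): [1, -76]

[1, -76]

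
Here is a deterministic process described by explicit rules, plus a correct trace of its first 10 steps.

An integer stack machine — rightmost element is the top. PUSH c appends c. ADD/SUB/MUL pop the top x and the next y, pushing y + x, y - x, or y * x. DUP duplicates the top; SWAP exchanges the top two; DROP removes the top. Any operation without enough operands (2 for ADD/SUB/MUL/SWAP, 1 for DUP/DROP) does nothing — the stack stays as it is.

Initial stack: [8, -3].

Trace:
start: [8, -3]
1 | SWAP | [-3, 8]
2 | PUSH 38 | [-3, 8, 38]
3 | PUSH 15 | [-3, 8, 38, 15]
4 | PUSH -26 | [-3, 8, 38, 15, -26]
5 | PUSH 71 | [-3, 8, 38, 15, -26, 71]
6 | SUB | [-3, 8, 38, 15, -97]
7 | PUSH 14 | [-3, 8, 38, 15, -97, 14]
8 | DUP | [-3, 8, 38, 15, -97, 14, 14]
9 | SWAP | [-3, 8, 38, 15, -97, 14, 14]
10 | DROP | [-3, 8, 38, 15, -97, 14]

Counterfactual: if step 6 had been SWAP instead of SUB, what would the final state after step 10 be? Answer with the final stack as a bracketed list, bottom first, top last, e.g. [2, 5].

[-3, 8, 38, 15, 71, -26, 14]

(re-executing from step 6 with the substitution; state before step 6: [-3, 8, 38, 15, -26, 71])
6 | SWAP | [-3, 8, 38, 15, 71, -26]
7 | PUSH 14 | [-3, 8, 38, 15, 71, -26, 14]
8 | DUP | [-3, 8, 38, 15, 71, -26, 14, 14]
9 | SWAP | [-3, 8, 38, 15, 71, -26, 14, 14]
10 | DROP | [-3, 8, 38, 15, 71, -26, 14]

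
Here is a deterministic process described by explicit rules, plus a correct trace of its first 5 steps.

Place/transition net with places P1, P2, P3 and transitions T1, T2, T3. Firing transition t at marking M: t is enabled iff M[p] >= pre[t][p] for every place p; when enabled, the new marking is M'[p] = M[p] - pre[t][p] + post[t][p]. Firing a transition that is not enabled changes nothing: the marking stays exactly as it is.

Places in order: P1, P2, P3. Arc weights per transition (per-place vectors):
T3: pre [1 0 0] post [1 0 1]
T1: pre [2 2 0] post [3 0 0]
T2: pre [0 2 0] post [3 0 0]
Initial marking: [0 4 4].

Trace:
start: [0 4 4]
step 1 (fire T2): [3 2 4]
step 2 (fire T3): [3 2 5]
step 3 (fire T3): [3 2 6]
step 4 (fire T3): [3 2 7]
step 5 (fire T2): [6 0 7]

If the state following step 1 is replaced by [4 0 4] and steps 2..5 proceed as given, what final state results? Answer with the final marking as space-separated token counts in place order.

state after step 1 := [4 0 4]
step 2 (fire T3): [4 0 5]
step 3 (fire T3): [4 0 6]
step 4 (fire T3): [4 0 7]
step 5 (fire T2): [4 0 7]

4 0 7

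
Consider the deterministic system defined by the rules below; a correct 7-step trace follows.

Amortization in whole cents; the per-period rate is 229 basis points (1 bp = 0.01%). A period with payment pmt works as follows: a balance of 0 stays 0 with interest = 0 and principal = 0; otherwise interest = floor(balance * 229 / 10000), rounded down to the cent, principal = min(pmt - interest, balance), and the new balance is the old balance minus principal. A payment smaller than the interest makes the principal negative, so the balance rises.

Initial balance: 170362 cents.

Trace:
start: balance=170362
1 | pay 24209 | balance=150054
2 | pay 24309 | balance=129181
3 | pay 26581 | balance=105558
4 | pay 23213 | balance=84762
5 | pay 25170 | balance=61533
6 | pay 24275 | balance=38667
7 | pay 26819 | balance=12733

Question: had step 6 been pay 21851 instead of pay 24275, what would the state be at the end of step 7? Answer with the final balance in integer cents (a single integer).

(re-executing from step 6 with the substitution; state before step 6: balance=61533)
6 | pay 21851 | balance=41091
7 | pay 26819 | balance=15212

15212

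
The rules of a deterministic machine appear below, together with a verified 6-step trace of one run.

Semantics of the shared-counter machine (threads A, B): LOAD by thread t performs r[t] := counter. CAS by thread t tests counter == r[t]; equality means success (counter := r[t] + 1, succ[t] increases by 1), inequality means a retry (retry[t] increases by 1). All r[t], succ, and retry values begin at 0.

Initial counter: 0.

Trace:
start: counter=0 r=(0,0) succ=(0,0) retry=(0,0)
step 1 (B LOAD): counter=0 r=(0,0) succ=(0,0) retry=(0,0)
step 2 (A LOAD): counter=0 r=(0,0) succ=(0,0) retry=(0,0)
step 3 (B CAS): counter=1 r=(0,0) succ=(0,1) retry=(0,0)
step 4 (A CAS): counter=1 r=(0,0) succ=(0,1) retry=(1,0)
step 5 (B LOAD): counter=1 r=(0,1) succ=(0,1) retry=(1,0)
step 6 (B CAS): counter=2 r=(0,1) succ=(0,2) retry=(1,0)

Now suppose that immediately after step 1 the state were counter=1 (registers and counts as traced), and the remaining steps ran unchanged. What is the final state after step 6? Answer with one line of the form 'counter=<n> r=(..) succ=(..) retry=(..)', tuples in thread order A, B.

counter=3 r=(1,2) succ=(1,1) retry=(0,1)

state after step 1 := counter=1 r=(0,0) succ=(0,0) retry=(0,0)
step 2 (A LOAD): counter=1 r=(1,0) succ=(0,0) retry=(0,0)
step 3 (B CAS): counter=1 r=(1,0) succ=(0,0) retry=(0,1)
step 4 (A CAS): counter=2 r=(1,0) succ=(1,0) retry=(0,1)
step 5 (B LOAD): counter=2 r=(1,2) succ=(1,0) retry=(0,1)
step 6 (B CAS): counter=3 r=(1,2) succ=(1,1) retry=(0,1)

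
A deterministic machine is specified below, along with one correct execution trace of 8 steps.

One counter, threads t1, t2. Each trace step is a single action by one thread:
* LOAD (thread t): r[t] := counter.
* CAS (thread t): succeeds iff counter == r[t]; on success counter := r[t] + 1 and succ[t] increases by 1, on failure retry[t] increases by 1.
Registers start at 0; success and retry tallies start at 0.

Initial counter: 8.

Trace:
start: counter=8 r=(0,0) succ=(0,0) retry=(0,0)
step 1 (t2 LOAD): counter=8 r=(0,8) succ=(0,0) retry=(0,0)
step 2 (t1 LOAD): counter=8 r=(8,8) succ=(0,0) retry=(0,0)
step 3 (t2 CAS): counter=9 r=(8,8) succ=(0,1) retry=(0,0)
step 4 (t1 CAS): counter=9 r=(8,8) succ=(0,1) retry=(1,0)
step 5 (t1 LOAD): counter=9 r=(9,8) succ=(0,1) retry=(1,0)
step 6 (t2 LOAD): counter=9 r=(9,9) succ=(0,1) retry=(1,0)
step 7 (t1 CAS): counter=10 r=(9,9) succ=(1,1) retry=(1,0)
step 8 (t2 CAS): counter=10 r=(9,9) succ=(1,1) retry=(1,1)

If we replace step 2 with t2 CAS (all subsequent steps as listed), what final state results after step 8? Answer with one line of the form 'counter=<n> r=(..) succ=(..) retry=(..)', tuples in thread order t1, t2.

(re-executing from step 2 with the substitution; state before step 2: counter=8 r=(0,8) succ=(0,0) retry=(0,0))
step 2 (t2 CAS): counter=9 r=(0,8) succ=(0,1) retry=(0,0)
step 3 (t2 CAS): counter=9 r=(0,8) succ=(0,1) retry=(0,1)
step 4 (t1 CAS): counter=9 r=(0,8) succ=(0,1) retry=(1,1)
step 5 (t1 LOAD): counter=9 r=(9,8) succ=(0,1) retry=(1,1)
step 6 (t2 LOAD): counter=9 r=(9,9) succ=(0,1) retry=(1,1)
step 7 (t1 CAS): counter=10 r=(9,9) succ=(1,1) retry=(1,1)
step 8 (t2 CAS): counter=10 r=(9,9) succ=(1,1) retry=(1,2)

counter=10 r=(9,9) succ=(1,1) retry=(1,2)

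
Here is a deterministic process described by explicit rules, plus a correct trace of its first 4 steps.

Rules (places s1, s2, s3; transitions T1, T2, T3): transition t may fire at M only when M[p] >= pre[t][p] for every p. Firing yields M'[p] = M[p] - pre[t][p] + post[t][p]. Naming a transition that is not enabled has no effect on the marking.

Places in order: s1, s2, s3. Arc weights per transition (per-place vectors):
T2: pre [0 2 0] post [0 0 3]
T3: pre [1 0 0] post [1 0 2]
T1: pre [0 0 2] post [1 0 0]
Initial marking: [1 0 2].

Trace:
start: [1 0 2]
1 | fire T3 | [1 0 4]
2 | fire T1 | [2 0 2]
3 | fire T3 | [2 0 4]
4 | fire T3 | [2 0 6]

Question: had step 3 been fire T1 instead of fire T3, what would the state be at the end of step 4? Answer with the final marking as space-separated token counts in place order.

3 0 2

(re-executing from step 3 with the substitution; state before step 3: [2 0 2])
3 | fire T1 | [3 0 0]
4 | fire T3 | [3 0 2]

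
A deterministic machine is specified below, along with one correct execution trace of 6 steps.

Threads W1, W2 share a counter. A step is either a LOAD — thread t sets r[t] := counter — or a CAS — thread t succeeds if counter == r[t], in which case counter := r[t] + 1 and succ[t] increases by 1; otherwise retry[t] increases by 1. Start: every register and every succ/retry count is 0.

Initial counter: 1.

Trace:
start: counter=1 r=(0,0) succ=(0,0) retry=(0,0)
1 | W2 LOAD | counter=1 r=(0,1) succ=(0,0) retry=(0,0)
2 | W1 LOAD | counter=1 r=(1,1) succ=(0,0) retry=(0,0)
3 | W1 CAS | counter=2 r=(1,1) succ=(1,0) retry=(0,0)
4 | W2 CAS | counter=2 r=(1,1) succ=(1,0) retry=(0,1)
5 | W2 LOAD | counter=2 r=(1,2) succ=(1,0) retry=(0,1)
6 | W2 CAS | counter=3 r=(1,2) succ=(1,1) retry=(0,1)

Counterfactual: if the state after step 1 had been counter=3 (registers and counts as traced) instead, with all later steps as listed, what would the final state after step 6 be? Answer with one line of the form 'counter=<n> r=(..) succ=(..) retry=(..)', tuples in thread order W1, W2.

counter=5 r=(3,4) succ=(1,1) retry=(0,1)

state after step 1 := counter=3 r=(0,1) succ=(0,0) retry=(0,0)
2 | W1 LOAD | counter=3 r=(3,1) succ=(0,0) retry=(0,0)
3 | W1 CAS | counter=4 r=(3,1) succ=(1,0) retry=(0,0)
4 | W2 CAS | counter=4 r=(3,1) succ=(1,0) retry=(0,1)
5 | W2 LOAD | counter=4 r=(3,4) succ=(1,0) retry=(0,1)
6 | W2 CAS | counter=5 r=(3,4) succ=(1,1) retry=(0,1)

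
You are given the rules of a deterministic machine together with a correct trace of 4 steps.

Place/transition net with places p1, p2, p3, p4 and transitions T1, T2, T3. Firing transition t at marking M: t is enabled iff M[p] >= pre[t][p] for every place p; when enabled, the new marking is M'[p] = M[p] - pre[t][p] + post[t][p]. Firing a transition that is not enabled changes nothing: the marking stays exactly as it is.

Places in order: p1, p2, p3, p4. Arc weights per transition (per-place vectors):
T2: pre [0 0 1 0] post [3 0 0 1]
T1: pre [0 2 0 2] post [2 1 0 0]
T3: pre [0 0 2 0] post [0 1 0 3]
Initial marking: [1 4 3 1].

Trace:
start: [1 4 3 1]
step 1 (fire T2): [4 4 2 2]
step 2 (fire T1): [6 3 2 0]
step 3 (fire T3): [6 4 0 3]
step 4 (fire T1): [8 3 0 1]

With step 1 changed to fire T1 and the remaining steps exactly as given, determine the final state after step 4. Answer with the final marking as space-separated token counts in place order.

(re-executing from step 1 with the substitution; state before step 1: [1 4 3 1])
step 1 (fire T1): [1 4 3 1]
step 2 (fire T1): [1 4 3 1]
step 3 (fire T3): [1 5 1 4]
step 4 (fire T1): [3 4 1 2]

3 4 1 2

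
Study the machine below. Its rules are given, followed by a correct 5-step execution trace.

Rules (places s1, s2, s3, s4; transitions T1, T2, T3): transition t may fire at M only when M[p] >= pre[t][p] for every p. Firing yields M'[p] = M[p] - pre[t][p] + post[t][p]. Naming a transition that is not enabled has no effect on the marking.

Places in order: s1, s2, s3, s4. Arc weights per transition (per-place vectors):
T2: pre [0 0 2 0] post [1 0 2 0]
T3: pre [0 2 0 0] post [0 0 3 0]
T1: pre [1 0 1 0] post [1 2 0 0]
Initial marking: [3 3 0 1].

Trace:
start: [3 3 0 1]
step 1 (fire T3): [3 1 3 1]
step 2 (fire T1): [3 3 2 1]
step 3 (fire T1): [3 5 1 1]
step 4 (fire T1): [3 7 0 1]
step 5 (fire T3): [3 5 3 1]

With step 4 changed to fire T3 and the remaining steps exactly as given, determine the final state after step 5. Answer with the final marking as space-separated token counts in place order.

3 1 7 1

(re-executing from step 4 with the substitution; state before step 4: [3 5 1 1])
step 4 (fire T3): [3 3 4 1]
step 5 (fire T3): [3 1 7 1]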